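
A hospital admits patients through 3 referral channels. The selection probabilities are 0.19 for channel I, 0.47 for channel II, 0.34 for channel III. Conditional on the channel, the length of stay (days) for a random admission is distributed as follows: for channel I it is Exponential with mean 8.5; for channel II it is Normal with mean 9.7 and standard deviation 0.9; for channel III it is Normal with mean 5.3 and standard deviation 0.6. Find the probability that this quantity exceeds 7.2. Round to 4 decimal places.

Conditional on each channel, P(X > 7.2): I: 0.428674; II: 0.997263; III: 0.000770985.
By total probability, P(X > 7.2) = 0.19·0.428674 + 0.47·0.997263 + 0.34·0.000770985 = 0.550424.

0.5504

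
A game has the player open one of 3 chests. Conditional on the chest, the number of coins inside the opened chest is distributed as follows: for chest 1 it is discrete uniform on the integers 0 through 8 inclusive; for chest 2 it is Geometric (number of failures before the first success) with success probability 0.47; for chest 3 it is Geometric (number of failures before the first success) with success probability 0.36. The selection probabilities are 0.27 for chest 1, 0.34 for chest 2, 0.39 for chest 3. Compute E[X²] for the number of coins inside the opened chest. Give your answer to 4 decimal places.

For each component E[X²] = Var + (mean)², giving 1: 22.6667; 2: 3.67089; 3: 8.09877.
Overall E[X²] = 0.27·22.6667 + 0.34·3.67089 + 0.39·8.09877 = 10.5266.

10.5266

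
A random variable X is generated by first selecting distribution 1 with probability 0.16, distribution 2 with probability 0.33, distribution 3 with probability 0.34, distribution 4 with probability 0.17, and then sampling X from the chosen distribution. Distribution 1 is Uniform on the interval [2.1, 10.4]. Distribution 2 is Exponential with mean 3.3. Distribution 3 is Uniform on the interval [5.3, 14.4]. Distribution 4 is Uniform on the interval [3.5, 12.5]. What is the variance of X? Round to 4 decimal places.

Per component, 1: μ=6.25, E[X²]=44.8033; 2: μ=3.3, E[X²]=21.78; 3: μ=9.85, E[X²]=103.923; 4: μ=8, E[X²]=70.75.
E[X] = 0.16·6.25 + 0.33·3.3 + 0.34·9.85 + 0.17·8 = 6.798.
E[X²] = 0.16·44.8033 + 0.33·21.78 + 0.34·103.923 + 0.17·70.75 = 61.7174.
Var(X) = E[X²] − (E[X])² = 61.7174 − 46.2128 = 15.5046.

15.5046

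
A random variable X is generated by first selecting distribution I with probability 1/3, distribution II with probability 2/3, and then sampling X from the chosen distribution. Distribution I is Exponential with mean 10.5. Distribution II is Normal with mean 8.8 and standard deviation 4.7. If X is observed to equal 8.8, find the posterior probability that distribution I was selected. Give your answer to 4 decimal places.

0.1953

Likelihoods f(8.8 | ·): I: 0.0411937; II: 0.0848813.
Posterior ∝ prior × likelihood. Numerator for I: 0.333333·0.0411937 = 0.0137312.
Normalizing constant: 0.333333·0.0411937 + 0.666667·0.0848813 = 0.0703188.
P(I | observation) = 0.0137312 / 0.0703188 = 0.195271.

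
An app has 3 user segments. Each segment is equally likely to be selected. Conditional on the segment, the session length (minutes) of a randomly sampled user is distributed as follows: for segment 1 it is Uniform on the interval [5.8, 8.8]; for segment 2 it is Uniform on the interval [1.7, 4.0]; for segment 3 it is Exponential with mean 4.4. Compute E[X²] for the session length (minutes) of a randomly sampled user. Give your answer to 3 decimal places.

For each component E[X²] = Var + (mean)², giving 1: 54.04; 2: 8.56333; 3: 38.72.
Overall E[X²] = 0.333333·54.04 + 0.333333·8.56333 + 0.333333·38.72 = 33.7744.

33.774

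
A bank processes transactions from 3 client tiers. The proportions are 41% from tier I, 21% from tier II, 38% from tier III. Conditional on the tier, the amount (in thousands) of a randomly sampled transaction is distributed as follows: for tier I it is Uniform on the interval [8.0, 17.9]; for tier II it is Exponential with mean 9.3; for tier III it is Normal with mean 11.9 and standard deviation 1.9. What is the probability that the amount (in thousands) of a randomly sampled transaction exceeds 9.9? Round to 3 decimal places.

0.728

Conditional on each tier, P(X > 9.9): I: 0.808081; II: 0.344895; III: 0.853745.
By total probability, P(X > 9.9) = 0.41·0.808081 + 0.21·0.344895 + 0.38·0.853745 = 0.728164.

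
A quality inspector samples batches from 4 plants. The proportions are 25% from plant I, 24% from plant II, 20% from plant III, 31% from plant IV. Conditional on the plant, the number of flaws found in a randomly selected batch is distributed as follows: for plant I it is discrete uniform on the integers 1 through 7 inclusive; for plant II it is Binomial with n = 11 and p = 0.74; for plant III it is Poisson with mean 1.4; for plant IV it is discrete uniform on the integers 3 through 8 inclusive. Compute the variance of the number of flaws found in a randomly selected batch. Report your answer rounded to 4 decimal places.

Per component, I: μ=4, E[X²]=20; II: μ=8.14, E[X²]=68.376; III: μ=1.4, E[X²]=3.36; IV: μ=5.5, E[X²]=33.1667.
E[X] = 0.25·4 + 0.24·8.14 + 0.2·1.4 + 0.31·5.5 = 4.9386.
E[X²] = 0.25·20 + 0.24·68.376 + 0.2·3.36 + 0.31·33.1667 = 32.3639.
Var(X) = E[X²] − (E[X])² = 32.3639 − 24.3898 = 7.97414.

7.9741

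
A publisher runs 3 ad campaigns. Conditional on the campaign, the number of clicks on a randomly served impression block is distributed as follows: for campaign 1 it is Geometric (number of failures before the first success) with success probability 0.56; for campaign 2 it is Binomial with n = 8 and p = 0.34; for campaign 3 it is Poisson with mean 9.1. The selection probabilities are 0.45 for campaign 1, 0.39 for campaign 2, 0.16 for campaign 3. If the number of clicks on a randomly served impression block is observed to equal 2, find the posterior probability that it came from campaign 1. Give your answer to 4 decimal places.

0.3171

Likelihoods P(X=2 | ·): 1: 0.108416; 2: 0.267534; 3: 0.00462352.
Posterior ∝ prior × likelihood. Numerator for 1: 0.45·0.108416 = 0.0487872.
Normalizing constant: 0.45·0.108416 + 0.39·0.267534 + 0.16·0.00462352 = 0.153865.
P(1 | observation) = 0.0487872 / 0.153865 = 0.317077.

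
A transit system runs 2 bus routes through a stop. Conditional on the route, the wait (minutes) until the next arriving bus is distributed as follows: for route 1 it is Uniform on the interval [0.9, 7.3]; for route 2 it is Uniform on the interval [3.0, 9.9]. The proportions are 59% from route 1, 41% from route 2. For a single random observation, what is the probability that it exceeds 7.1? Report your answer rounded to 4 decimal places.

0.1848

Conditional on each route, P(X > 7.1): 1: 0.03125; 2: 0.405797.
By total probability, P(X > 7.1) = 0.59·0.03125 + 0.41·0.405797 = 0.184814.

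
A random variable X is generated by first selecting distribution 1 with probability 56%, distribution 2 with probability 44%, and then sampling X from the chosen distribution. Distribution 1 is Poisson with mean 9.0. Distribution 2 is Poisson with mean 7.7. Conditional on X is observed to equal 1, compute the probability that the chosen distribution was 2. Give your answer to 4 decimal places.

0.7115

Likelihoods P(X=1 | ·): 1: 0.00111069; 2: 0.00348677.
Posterior ∝ prior × likelihood. Numerator for 2: 0.44·0.00348677 = 0.00153418.
Normalizing constant: 0.56·0.00111069 + 0.44·0.00348677 = 0.00215616.
P(2 | observation) = 0.00153418 / 0.00215616 = 0.711531.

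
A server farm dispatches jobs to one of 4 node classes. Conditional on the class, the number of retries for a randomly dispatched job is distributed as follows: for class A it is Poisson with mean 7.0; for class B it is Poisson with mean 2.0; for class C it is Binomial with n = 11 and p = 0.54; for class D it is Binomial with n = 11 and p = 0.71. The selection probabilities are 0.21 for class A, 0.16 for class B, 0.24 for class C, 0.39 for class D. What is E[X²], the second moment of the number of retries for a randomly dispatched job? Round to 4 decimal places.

For each component E[X²] = Var + (mean)², giving A: 56; B: 6; C: 38.016; D: 63.261.
Overall E[X²] = 0.21·56 + 0.16·6 + 0.24·38.016 + 0.39·63.261 = 46.5156.

46.5156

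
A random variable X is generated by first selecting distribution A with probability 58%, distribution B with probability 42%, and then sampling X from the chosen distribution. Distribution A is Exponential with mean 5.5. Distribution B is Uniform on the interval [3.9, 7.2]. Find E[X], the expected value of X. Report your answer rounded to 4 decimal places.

5.5210

Component means — A: 5.5; B: 5.55.
E[X] = 0.58·5.5 + 0.42·5.55 = 5.521.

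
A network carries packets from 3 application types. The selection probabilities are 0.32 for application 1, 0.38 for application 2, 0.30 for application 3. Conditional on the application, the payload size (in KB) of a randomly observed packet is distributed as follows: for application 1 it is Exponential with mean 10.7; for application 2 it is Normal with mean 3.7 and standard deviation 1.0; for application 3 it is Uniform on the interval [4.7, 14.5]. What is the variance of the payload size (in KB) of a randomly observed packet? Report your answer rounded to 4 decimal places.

Per component, 1: μ=10.7, E[X²]=228.98; 2: μ=3.7, E[X²]=14.69; 3: μ=9.6, E[X²]=100.163.
E[X] = 0.32·10.7 + 0.38·3.7 + 0.3·9.6 = 7.71.
E[X²] = 0.32·228.98 + 0.38·14.69 + 0.3·100.163 = 108.905.
Var(X) = E[X²] − (E[X])² = 108.905 − 59.4441 = 49.4607.

49.4607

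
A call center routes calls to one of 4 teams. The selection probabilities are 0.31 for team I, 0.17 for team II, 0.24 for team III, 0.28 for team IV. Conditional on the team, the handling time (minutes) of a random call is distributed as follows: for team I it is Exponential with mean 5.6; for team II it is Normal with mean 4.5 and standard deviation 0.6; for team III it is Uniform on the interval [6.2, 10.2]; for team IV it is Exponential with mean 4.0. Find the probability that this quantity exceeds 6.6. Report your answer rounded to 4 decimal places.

Conditional on each team, P(X > 6.6): I: 0.307718; II: 0.000232629; III: 0.9; IV: 0.19205.
By total probability, P(X > 6.6) = 0.31·0.307718 + 0.17·0.000232629 + 0.24·0.9 + 0.28·0.19205 = 0.365206.

0.3652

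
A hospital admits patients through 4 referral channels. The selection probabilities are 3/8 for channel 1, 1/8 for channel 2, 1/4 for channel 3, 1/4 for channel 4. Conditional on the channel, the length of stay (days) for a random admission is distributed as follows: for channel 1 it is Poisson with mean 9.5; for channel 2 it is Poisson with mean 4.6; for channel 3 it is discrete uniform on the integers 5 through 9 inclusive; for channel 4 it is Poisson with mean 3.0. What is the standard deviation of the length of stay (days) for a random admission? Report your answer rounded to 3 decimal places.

Per component, 1: μ=9.5, E[X²]=99.75; 2: μ=4.6, E[X²]=25.76; 3: μ=7, E[X²]=51; 4: μ=3, E[X²]=12.
E[X] = 0.375·9.5 + 0.125·4.6 + 0.25·7 + 0.25·3 = 6.6375.
E[X²] = 0.375·99.75 + 0.125·25.76 + 0.25·51 + 0.25·12 = 56.3762.
Var(X) = E[X²] − (E[X])² = 56.3762 − 44.0564 = 12.3198.
SD(X) = √12.3198 = 3.50996.

3.510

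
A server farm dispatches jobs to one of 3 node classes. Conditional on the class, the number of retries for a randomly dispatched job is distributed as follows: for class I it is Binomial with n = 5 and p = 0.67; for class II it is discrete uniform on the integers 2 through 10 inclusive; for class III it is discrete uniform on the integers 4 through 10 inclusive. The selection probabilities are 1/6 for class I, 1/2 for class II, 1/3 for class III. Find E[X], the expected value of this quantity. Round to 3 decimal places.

5.892

Component means — I: 3.35; II: 6; III: 7.
E[X] = 0.166667·3.35 + 0.5·6 + 0.333333·7 = 5.89167.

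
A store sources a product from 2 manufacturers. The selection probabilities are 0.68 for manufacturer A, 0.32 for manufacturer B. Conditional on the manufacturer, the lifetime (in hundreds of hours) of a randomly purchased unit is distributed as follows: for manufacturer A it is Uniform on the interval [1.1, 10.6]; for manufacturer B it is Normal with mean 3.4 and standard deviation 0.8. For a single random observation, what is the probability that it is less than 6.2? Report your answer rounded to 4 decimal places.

0.6850

Conditional on each manufacturer, P(X < 6.2): A: 0.536842; B: 0.999767.
By total probability, P(X < 6.2) = 0.68·0.536842 + 0.32·0.999767 = 0.684978.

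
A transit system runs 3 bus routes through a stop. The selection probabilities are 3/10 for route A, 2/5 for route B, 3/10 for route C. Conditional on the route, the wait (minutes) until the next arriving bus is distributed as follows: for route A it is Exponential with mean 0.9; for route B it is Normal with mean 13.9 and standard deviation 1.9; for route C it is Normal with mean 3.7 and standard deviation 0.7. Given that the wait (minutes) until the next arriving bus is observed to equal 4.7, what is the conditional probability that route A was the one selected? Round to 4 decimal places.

Likelihoods f(4.7 | ·): A: 0.00599481; B: 1.70187e-06; C: 0.205426.
Posterior ∝ prior × likelihood. Numerator for A: 0.3·0.00599481 = 0.00179844.
Normalizing constant: 0.3·0.00599481 + 0.4·1.70187e-06 + 0.3·0.205426 = 0.0634268.
P(A | observation) = 0.00179844 / 0.0634268 = 0.0283546.

0.0284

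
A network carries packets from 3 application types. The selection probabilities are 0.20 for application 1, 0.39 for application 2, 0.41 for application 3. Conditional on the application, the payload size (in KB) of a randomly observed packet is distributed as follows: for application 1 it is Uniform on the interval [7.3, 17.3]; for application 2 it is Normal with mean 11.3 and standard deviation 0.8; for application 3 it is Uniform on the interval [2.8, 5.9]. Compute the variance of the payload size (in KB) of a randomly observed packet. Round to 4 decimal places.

Per component, 1: μ=12.3, E[X²]=159.623; 2: μ=11.3, E[X²]=128.33; 3: μ=4.35, E[X²]=19.7233.
E[X] = 0.2·12.3 + 0.39·11.3 + 0.41·4.35 = 8.6505.
E[X²] = 0.2·159.623 + 0.39·128.33 + 0.41·19.7233 = 90.0599.
Var(X) = E[X²] − (E[X])² = 90.0599 − 74.8312 = 15.2288.

15.2288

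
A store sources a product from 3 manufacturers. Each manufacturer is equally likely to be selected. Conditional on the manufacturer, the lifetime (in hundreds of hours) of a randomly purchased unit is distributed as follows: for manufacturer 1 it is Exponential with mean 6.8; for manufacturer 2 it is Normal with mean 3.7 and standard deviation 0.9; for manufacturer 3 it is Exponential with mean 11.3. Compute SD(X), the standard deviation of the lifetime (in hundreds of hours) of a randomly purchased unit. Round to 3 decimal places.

8.245

Per component, 1: μ=6.8, E[X²]=92.48; 2: μ=3.7, E[X²]=14.5; 3: μ=11.3, E[X²]=255.38.
E[X] = 0.333333·6.8 + 0.333333·3.7 + 0.333333·11.3 = 7.26667.
E[X²] = 0.333333·92.48 + 0.333333·14.5 + 0.333333·255.38 = 120.787.
Var(X) = E[X²] − (E[X])² = 120.787 − 52.8044 = 67.9822.
SD(X) = √67.9822 = 8.24513.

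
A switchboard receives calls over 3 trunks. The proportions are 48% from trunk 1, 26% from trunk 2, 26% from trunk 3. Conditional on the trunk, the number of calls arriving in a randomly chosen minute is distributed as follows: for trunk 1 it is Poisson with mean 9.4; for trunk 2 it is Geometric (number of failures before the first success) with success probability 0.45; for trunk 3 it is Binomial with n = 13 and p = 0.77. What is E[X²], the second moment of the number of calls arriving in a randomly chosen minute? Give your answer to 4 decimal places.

For each component E[X²] = Var + (mean)², giving 1: 97.76; 2: 4.20988; 3: 102.502.
Overall E[X²] = 0.48·97.76 + 0.26·4.20988 + 0.26·102.502 = 74.67.

74.6700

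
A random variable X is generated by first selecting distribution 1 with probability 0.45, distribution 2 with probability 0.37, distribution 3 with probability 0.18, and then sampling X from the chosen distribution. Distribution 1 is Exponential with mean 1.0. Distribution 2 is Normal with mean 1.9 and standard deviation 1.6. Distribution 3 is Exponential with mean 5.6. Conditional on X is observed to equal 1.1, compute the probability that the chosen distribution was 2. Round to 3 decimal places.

Likelihoods f(1.1 | ·): 1: 0.332871; 2: 0.220041; 3: 0.146725.
Posterior ∝ prior × likelihood. Numerator for 2: 0.37·0.220041 = 0.0814151.
Normalizing constant: 0.45·0.332871 + 0.37·0.220041 + 0.18·0.146725 = 0.257618.
P(2 | observation) = 0.0814151 / 0.257618 = 0.316031.

0.316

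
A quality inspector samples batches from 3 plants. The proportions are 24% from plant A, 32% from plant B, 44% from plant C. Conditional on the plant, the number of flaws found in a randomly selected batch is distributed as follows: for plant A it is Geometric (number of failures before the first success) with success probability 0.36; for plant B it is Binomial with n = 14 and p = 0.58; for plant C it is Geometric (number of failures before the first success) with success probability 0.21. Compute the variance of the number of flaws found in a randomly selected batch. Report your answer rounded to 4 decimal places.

16.3377

Per component, A: μ=1.77778, E[X²]=8.09877; B: μ=8.12, E[X²]=69.3448; C: μ=3.7619, E[X²]=32.0658.
E[X] = 0.24·1.77778 + 0.32·8.12 + 0.44·3.7619 = 4.6803.
E[X²] = 0.24·8.09877 + 0.32·69.3448 + 0.44·32.0658 = 38.243.
Var(X) = E[X²] − (E[X])² = 38.243 − 21.9053 = 16.3377.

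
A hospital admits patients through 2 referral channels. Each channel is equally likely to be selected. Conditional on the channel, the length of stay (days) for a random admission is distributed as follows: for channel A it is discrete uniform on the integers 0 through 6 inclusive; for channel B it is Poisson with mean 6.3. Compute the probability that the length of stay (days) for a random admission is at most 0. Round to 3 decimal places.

0.072

Conditional on each channel, P(X ≤ 0): A: 0.142857; B: 0.0018363.
By total probability, P(X ≤ 0) = 0.5·0.142857 + 0.5·0.0018363 = 0.0723467.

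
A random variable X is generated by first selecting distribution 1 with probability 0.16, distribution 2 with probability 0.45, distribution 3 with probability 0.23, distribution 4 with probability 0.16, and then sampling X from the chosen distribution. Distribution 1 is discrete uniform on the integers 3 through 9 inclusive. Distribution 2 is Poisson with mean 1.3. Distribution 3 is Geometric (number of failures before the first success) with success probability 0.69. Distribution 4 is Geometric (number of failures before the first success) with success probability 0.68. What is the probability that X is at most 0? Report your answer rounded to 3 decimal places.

Conditional on each component, P(X ≤ 0): 1: 0; 2: 0.272532; 3: 0.69; 4: 0.68.
By total probability, P(X ≤ 0) = 0.16·0 + 0.45·0.272532 + 0.23·0.69 + 0.16·0.68 = 0.390139.

0.390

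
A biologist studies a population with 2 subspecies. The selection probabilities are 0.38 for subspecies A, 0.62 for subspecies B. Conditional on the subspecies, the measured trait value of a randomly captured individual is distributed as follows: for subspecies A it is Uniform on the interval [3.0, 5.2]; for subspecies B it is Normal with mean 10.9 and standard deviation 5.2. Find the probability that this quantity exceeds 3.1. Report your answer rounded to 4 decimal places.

0.9413

Conditional on each subspecies, P(X > 3.1): A: 0.954545; B: 0.933193.
By total probability, P(X > 3.1) = 0.38·0.954545 + 0.62·0.933193 = 0.941307.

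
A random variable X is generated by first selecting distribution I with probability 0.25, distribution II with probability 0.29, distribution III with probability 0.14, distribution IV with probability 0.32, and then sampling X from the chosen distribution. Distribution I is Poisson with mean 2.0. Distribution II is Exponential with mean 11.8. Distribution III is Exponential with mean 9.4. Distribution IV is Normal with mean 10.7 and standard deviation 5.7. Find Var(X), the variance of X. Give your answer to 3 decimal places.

79.003

Per component, I: μ=2, E[X²]=6; II: μ=11.8, E[X²]=278.48; III: μ=9.4, E[X²]=176.72; IV: μ=10.7, E[X²]=146.98.
E[X] = 0.25·2 + 0.29·11.8 + 0.14·9.4 + 0.32·10.7 = 8.662.
E[X²] = 0.25·6 + 0.29·278.48 + 0.14·176.72 + 0.32·146.98 = 154.034.
Var(X) = E[X²] − (E[X])² = 154.034 − 75.0302 = 79.0034.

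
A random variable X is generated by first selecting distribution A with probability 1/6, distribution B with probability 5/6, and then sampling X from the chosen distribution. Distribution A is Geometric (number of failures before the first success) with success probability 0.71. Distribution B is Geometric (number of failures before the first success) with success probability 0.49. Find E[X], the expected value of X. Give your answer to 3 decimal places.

Component means — A: 0.408451; B: 1.04082.
E[X] = 0.166667·0.408451 + 0.833333·1.04082 = 0.935422.

0.935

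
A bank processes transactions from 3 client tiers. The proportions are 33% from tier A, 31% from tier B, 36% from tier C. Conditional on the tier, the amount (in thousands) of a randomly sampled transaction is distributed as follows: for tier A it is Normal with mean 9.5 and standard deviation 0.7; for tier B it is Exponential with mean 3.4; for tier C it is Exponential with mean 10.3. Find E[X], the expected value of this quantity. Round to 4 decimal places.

7.8970

Component means — A: 9.5; B: 3.4; C: 10.3.
E[X] = 0.33·9.5 + 0.31·3.4 + 0.36·10.3 = 7.897.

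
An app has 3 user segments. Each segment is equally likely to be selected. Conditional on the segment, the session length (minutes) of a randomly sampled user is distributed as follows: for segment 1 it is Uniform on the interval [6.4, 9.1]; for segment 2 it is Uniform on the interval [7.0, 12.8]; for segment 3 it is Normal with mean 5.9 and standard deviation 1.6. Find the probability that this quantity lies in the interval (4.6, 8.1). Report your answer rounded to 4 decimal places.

Conditional on each segment, P(4.6 < X < 8.1): 1: 0.62963; 2: 0.189655; 3: 0.707182.
By total probability, P(4.6 < X < 8.1) = 0.333333·0.62963 + 0.333333·0.189655 + 0.333333·0.707182 = 0.508822.

0.5088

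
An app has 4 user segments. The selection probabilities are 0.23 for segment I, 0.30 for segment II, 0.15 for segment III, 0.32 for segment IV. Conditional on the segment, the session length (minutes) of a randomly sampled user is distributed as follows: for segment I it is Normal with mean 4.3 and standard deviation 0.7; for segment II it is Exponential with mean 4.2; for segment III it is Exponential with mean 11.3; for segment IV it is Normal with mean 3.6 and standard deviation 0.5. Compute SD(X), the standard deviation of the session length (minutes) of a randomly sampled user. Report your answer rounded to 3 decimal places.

Per component, I: μ=4.3, E[X²]=18.98; II: μ=4.2, E[X²]=35.28; III: μ=11.3, E[X²]=255.38; IV: μ=3.6, E[X²]=13.21.
E[X] = 0.23·4.3 + 0.3·4.2 + 0.15·11.3 + 0.32·3.6 = 5.096.
E[X²] = 0.23·18.98 + 0.3·35.28 + 0.15·255.38 + 0.32·13.21 = 57.4836.
Var(X) = E[X²] − (E[X])² = 57.4836 − 25.9692 = 31.5144.
SD(X) = √31.5144 = 5.61377.

5.614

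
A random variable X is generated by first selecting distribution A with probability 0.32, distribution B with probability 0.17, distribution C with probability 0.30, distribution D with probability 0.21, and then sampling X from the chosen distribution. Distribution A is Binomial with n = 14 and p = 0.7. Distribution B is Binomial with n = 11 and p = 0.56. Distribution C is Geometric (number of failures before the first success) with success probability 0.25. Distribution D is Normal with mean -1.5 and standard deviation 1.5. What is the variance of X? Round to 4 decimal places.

23.0944

Per component, A: μ=9.8, E[X²]=98.98; B: μ=6.16, E[X²]=40.656; C: μ=3, E[X²]=21; D: μ=-1.5, E[X²]=4.5.
E[X] = 0.32·9.8 + 0.17·6.16 + 0.3·3 + 0.21·-1.5 = 4.7682.
E[X²] = 0.32·98.98 + 0.17·40.656 + 0.3·21 + 0.21·4.5 = 45.8301.
Var(X) = E[X²] − (E[X])² = 45.8301 − 22.7357 = 23.0944.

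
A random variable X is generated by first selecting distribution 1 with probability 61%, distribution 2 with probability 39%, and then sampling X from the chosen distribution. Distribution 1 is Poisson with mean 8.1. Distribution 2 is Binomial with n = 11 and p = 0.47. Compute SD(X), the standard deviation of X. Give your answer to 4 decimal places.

Per component, 1: μ=8.1, E[X²]=73.71; 2: μ=5.17, E[X²]=29.469.
E[X] = 0.61·8.1 + 0.39·5.17 = 6.9573.
E[X²] = 0.61·73.71 + 0.39·29.469 = 56.456.
Var(X) = E[X²] − (E[X])² = 56.456 − 48.404 = 8.05199.
SD(X) = √8.05199 = 2.8376.

2.8376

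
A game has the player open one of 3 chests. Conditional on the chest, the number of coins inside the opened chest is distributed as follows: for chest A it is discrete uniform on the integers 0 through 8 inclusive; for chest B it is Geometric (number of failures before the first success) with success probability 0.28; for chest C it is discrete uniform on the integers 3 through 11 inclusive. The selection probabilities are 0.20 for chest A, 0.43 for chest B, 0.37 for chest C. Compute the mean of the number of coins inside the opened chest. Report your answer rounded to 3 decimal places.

4.496

Component means — A: 4; B: 2.57143; C: 7.
E[X] = 0.2·4 + 0.43·2.57143 + 0.37·7 = 4.49571.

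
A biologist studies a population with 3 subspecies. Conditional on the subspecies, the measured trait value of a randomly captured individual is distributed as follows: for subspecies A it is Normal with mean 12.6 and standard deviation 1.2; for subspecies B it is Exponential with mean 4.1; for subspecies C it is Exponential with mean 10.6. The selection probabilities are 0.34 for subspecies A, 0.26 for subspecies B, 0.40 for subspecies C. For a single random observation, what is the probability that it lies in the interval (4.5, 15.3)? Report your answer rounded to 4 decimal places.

Conditional on each subspecies, P(4.5 < X < 15.3): A: 0.987776; B: 0.309732; C: 0.417954.
By total probability, P(4.5 < X < 15.3) = 0.34·0.987776 + 0.26·0.309732 + 0.4·0.417954 = 0.583556.

0.5836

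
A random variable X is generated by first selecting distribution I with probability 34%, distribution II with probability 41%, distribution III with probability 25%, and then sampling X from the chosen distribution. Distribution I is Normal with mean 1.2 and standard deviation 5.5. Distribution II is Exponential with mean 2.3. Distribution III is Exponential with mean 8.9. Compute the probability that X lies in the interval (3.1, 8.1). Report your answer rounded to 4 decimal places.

0.2587

Conditional on each component, P(3.1 < X < 8.1): I: 0.260054; II: 0.230256; III: 0.303398.
By total probability, P(3.1 < X < 8.1) = 0.34·0.260054 + 0.41·0.230256 + 0.25·0.303398 = 0.258673.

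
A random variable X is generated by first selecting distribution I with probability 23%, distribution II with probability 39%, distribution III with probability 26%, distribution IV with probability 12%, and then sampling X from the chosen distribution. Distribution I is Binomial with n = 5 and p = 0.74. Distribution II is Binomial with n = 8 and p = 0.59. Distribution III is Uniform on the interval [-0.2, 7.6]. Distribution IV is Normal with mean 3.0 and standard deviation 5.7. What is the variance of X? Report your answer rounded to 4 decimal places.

6.5591

Per component, I: μ=3.7, E[X²]=14.652; II: μ=4.72, E[X²]=24.2136; III: μ=3.7, E[X²]=18.76; IV: μ=3, E[X²]=41.49.
E[X] = 0.23·3.7 + 0.39·4.72 + 0.26·3.7 + 0.12·3 = 4.0138.
E[X²] = 0.23·14.652 + 0.39·24.2136 + 0.26·18.76 + 0.12·41.49 = 22.6697.
Var(X) = E[X²] − (E[X])² = 22.6697 − 16.1106 = 6.55907.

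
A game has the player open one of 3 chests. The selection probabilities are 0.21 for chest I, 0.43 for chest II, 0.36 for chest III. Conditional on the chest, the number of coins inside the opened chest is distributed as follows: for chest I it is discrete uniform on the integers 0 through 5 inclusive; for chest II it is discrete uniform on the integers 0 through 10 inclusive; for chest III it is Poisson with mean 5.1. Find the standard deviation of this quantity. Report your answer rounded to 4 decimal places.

Per component, I: μ=2.5, E[X²]=9.16667; II: μ=5, E[X²]=35; III: μ=5.1, E[X²]=31.11.
E[X] = 0.21·2.5 + 0.43·5 + 0.36·5.1 = 4.511.
E[X²] = 0.21·9.16667 + 0.43·35 + 0.36·31.11 = 28.1746.
Var(X) = E[X²] − (E[X])² = 28.1746 − 20.3491 = 7.82548.
SD(X) = √7.82548 = 2.79741.

2.7974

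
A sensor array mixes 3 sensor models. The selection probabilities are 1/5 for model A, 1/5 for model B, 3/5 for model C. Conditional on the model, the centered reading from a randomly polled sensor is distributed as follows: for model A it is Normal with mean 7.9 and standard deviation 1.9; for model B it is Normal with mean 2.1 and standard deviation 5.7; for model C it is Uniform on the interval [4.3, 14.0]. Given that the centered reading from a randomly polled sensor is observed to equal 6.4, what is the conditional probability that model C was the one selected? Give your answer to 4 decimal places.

Likelihoods f(6.4 | ·): A: 0.15375; B: 0.0526571; C: 0.103093.
Posterior ∝ prior × likelihood. Numerator for C: 0.6·0.103093 = 0.0618557.
Normalizing constant: 0.2·0.15375 + 0.2·0.0526571 + 0.6·0.103093 = 0.103137.
P(C | observation) = 0.0618557 / 0.103137 = 0.599742.

0.5997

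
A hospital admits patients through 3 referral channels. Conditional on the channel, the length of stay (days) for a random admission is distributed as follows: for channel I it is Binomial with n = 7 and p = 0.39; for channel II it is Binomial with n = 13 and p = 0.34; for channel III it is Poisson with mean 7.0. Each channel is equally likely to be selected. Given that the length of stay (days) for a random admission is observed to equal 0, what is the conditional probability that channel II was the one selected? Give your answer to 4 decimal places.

Likelihoods P(X=0 | ·): I: 0.0314274; II: 0.00450891; III: 0.000911882.
Posterior ∝ prior × likelihood. Numerator for II: 0.333333·0.00450891 = 0.00150297.
Normalizing constant: 0.333333·0.0314274 + 0.333333·0.00450891 + 0.333333·0.000911882 = 0.0122827.
P(II | observation) = 0.00150297 / 0.0122827 = 0.122364.

0.1224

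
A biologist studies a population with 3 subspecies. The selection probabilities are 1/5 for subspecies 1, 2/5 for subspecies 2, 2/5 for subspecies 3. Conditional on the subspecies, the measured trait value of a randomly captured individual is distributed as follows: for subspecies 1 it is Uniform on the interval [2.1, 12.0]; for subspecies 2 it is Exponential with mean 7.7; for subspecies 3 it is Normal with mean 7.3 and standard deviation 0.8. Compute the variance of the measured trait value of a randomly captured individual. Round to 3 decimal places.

Per component, 1: μ=7.05, E[X²]=57.87; 2: μ=7.7, E[X²]=118.58; 3: μ=7.3, E[X²]=53.93.
E[X] = 0.2·7.05 + 0.4·7.7 + 0.4·7.3 = 7.41.
E[X²] = 0.2·57.87 + 0.4·118.58 + 0.4·53.93 = 80.578.
Var(X) = E[X²] − (E[X])² = 80.578 − 54.9081 = 25.6699.

25.670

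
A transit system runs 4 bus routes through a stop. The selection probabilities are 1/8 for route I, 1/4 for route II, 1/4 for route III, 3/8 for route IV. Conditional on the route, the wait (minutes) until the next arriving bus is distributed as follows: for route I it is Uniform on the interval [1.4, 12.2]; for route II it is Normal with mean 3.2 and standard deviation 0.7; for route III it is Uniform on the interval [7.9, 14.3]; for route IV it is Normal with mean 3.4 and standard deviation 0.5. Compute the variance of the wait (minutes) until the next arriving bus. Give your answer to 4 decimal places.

13.2721

Per component, I: μ=6.8, E[X²]=55.96; II: μ=3.2, E[X²]=10.73; III: μ=11.1, E[X²]=126.623; IV: μ=3.4, E[X²]=11.81.
E[X] = 0.125·6.8 + 0.25·3.2 + 0.25·11.1 + 0.375·3.4 = 5.7.
E[X²] = 0.125·55.96 + 0.25·10.73 + 0.25·126.623 + 0.375·11.81 = 45.7621.
Var(X) = E[X²] − (E[X])² = 45.7621 − 32.49 = 13.2721.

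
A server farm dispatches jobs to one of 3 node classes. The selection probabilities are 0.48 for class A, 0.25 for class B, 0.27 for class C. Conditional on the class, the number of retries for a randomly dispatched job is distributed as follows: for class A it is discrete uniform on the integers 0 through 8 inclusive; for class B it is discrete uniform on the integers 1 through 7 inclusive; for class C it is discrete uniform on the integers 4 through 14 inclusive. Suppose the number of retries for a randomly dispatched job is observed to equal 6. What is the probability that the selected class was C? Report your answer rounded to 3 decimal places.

0.216

Likelihoods P(X=6 | ·): A: 0.111111; B: 0.142857; C: 0.0909091.
Posterior ∝ prior × likelihood. Numerator for C: 0.27·0.0909091 = 0.0245455.
Normalizing constant: 0.48·0.111111 + 0.25·0.142857 + 0.27·0.0909091 = 0.113593.
P(C | observation) = 0.0245455 / 0.113593 = 0.216082.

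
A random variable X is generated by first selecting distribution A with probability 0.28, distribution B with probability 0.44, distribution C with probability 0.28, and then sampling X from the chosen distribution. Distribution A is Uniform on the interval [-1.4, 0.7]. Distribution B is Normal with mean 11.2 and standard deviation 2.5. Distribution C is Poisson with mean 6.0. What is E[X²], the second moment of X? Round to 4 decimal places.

For each component E[X²] = Var + (mean)², giving A: 0.49; B: 131.69; C: 42.
Overall E[X²] = 0.28·0.49 + 0.44·131.69 + 0.28·42 = 69.8408.

69.8408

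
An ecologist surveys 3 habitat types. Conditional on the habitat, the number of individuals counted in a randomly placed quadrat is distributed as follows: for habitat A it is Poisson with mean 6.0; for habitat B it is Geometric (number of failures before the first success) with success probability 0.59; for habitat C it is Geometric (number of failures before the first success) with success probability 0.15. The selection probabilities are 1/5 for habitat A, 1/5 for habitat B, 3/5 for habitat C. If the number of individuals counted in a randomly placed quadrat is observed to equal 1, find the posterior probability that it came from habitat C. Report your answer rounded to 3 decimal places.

Likelihoods P(X=1 | ·): A: 0.0148725; B: 0.2419; C: 0.1275.
Posterior ∝ prior × likelihood. Numerator for C: 0.6·0.1275 = 0.0765.
Normalizing constant: 0.2·0.0148725 + 0.2·0.2419 + 0.6·0.1275 = 0.127855.
P(C | observation) = 0.0765 / 0.127855 = 0.598336.

0.598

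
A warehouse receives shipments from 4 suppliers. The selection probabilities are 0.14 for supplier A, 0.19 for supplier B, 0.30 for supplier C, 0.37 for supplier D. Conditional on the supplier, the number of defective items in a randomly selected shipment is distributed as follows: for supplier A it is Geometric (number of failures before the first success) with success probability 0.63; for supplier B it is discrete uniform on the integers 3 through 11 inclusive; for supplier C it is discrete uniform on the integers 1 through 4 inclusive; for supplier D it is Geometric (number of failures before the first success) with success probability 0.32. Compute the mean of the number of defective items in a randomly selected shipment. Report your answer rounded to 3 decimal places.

2.948

Component means — A: 0.587302; B: 7; C: 2.5; D: 2.125.
E[X] = 0.14·0.587302 + 0.19·7 + 0.3·2.5 + 0.37·2.125 = 2.94847.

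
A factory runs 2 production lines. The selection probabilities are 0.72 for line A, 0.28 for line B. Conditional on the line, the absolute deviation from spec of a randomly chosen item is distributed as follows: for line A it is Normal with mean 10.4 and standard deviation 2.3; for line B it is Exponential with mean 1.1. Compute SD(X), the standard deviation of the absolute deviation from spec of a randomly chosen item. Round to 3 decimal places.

4.646

Per component, A: μ=10.4, E[X²]=113.45; B: μ=1.1, E[X²]=2.42.
E[X] = 0.72·10.4 + 0.28·1.1 = 7.796.
E[X²] = 0.72·113.45 + 0.28·2.42 = 82.3616.
Var(X) = E[X²] − (E[X])² = 82.3616 − 60.7776 = 21.584.
SD(X) = √21.584 = 4.64586.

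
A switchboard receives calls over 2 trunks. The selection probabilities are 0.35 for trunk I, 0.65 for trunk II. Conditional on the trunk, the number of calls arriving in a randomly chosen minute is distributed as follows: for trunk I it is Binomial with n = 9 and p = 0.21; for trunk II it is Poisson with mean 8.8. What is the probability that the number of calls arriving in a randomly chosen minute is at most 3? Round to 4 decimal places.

Conditional on each trunk, P(X ≤ 3): I: 0.90057; II: 0.0244336.
By total probability, P(X ≤ 3) = 0.35·0.90057 + 0.65·0.0244336 = 0.331081.

0.3311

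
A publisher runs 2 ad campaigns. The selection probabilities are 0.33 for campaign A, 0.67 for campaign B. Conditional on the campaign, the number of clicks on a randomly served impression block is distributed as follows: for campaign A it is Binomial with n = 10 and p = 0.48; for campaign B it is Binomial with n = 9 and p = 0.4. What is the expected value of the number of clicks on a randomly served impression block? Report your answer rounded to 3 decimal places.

3.996

Component means — A: 4.8; B: 3.6.
E[X] = 0.33·4.8 + 0.67·3.6 = 3.996.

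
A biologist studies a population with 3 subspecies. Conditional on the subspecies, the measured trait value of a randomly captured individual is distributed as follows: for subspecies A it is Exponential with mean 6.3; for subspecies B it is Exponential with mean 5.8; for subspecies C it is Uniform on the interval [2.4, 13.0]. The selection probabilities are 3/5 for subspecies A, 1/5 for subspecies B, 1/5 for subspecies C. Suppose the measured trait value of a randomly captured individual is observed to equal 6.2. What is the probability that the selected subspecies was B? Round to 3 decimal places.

0.179

Likelihoods f(6.2 | ·): A: 0.0593278; B: 0.0592006; C: 0.0943396.
Posterior ∝ prior × likelihood. Numerator for B: 0.2·0.0592006 = 0.0118401.
Normalizing constant: 0.6·0.0593278 + 0.2·0.0592006 + 0.2·0.0943396 = 0.0663048.
P(B | observation) = 0.0118401 / 0.0663048 = 0.178571.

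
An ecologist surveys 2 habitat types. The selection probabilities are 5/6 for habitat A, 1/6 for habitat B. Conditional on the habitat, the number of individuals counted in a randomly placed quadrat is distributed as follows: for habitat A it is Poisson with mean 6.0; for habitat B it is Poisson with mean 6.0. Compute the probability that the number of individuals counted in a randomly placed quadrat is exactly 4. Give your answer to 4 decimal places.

Conditional on each habitat, P(X = 4): A: 0.133853; B: 0.133853.
By total probability, P(X = 4) = 0.833333·0.133853 + 0.166667·0.133853 = 0.133853.

0.1339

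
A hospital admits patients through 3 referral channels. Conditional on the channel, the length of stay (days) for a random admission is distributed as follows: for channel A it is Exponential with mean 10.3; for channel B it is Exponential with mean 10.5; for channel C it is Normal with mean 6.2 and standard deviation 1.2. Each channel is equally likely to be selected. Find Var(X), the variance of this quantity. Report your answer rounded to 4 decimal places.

76.5200

Per component, A: μ=10.3, E[X²]=212.18; B: μ=10.5, E[X²]=220.5; C: μ=6.2, E[X²]=39.88.
E[X] = 0.333333·10.3 + 0.333333·10.5 + 0.333333·6.2 = 9.
E[X²] = 0.333333·212.18 + 0.333333·220.5 + 0.333333·39.88 = 157.52.
Var(X) = E[X²] − (E[X])² = 157.52 − 81 = 76.52.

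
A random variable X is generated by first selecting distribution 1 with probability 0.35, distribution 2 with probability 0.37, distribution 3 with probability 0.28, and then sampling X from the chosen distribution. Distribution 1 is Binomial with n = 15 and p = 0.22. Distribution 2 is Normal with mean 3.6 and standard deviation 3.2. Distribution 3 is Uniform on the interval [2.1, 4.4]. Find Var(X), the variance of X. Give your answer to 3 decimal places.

Per component, 1: μ=3.3, E[X²]=13.464; 2: μ=3.6, E[X²]=23.2; 3: μ=3.25, E[X²]=11.0033.
E[X] = 0.35·3.3 + 0.37·3.6 + 0.28·3.25 = 3.397.
E[X²] = 0.35·13.464 + 0.37·23.2 + 0.28·11.0033 = 16.3773.
Var(X) = E[X²] − (E[X])² = 16.3773 − 11.5396 = 4.83772.

4.838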